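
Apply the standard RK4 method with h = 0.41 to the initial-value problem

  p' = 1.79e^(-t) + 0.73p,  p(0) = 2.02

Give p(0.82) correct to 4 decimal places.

5.1025

RK4: k1 = f(t_n, p_n); k2 = f(t_n + h/2, p_n + (h/2)·k1); k3 = f(t_n + h/2, p_n + (h/2)·k2); k4 = f(t_n + h, p_n + h·k3); p_{n+1} = p_n + (h/6)·(k1 + 2k2 + 2k3 + k4).
t=0.000000, p=2.020000:
  k1 = f(0.000000, 2.020000) = 3.264600
  k2 = f(0.205000, 2.689243) = 3.421366
  k3 = f(0.205000, 2.721380) = 3.444826
  k4 = f(0.410000, 3.432379) = 3.693570
  p ← 2.020000 + (0.41/6)·(k1 + 2k2 + 2k3 + k4) = 3.433855
t=0.410000, p=3.433855:
  k1 = f(0.410000, 3.433855) = 3.694648
  k2 = f(0.615000, 4.191257) = 4.027365
  k3 = f(0.615000, 4.259464) = 4.077156
  k4 = f(0.820000, 5.105489) = 4.515379
  p ← 3.433855 + (0.41/6)·(k1 + 2k2 + 2k3 + k4) = 5.102491
p(0.82) ≈ 5.1025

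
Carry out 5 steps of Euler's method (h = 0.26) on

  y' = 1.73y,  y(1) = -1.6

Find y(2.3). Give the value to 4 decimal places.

-10.2485

Euler: y_{n+1} = y_n + h·f(x_n, y_n).
x=1.000000, y=-1.600000: f=-2.768000 → y ← -1.600000 + 0.26·(-2.768000) = -2.319680
x=1.260000, y=-2.319680: f=-4.013046 → y ← -2.319680 + 0.26·(-4.013046) = -3.363072
x=1.520000, y=-3.363072: f=-5.818115 → y ← -3.363072 + 0.26·(-5.818115) = -4.875782
x=1.780000, y=-4.875782: f=-8.435103 → y ← -4.875782 + 0.26·(-8.435103) = -7.068909
x=2.040000, y=-7.068909: f=-12.229212 → y ← -7.068909 + 0.26·(-12.229212) = -10.248504
y(2.3) ≈ -10.2485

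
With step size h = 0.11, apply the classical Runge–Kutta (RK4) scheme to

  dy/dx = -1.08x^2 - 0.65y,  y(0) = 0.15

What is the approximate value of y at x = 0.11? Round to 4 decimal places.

RK4: k1 = f(x_n, y_n); k2 = f(x_n + h/2, y_n + (h/2)·k1); k3 = f(x_n + h/2, y_n + (h/2)·k2); k4 = f(x_n + h, y_n + h·k3); y_{n+1} = y_n + (h/6)·(k1 + 2k2 + 2k3 + k4).
x=0.000000, y=0.150000:
  k1 = f(0.000000, 0.150000) = -0.097500
  k2 = f(0.055000, 0.144638) = -0.097281
  k3 = f(0.055000, 0.144650) = -0.097289
  k4 = f(0.110000, 0.139298) = -0.103612
  y ← 0.150000 + (0.11/6)·(k1 + 2k2 + 2k3 + k4) = 0.139179
y(0.11) ≈ 0.1392

0.1392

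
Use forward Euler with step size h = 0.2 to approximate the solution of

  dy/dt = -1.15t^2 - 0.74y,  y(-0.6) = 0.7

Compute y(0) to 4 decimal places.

Euler: y_{n+1} = y_n + h·f(t_n, y_n).
t=-0.600000, y=0.700000: f=-0.932000 → y ← 0.700000 + 0.2·(-0.932000) = 0.513600
t=-0.400000, y=0.513600: f=-0.564064 → y ← 0.513600 + 0.2·(-0.564064) = 0.400787
t=-0.200000, y=0.400787: f=-0.342583 → y ← 0.400787 + 0.2·(-0.342583) = 0.332271
y(0) ≈ 0.3323

0.3323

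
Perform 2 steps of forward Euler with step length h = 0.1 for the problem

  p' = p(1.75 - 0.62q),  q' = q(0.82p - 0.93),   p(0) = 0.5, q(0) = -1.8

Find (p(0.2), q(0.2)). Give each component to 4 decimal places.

0.8239, -1.6377

Euler on (p,q): p_{n+1} = p_n + h·p', q_{n+1} = q_n + h·q'.
0.000000: (0.500000, -1.800000); f=(1.433000, 0.936000) → (0.643300, -1.706400)
0.100000: (0.643300, -1.706400); f=(1.806366, 0.686816) → (0.823937, -1.637718)
(p(0.2), q(0.2)) ≈ (0.8239, -1.6377)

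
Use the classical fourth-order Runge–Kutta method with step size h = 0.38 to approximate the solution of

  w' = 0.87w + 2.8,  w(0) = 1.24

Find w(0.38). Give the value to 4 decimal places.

2.9867

RK4: k1 = f(x_n, w_n); k2 = f(x_n + h/2, w_n + (h/2)·k1); k3 = f(x_n + h/2, w_n + (h/2)·k2); k4 = f(x_n + h, w_n + h·k3); w_{n+1} = w_n + (h/6)·(k1 + 2k2 + 2k3 + k4).
x=0.000000, w=1.240000:
  k1 = f(0.000000, 1.240000) = 3.878800
  k2 = f(0.190000, 1.976972) = 4.519966
  k3 = f(0.190000, 2.098793) = 4.625950
  k4 = f(0.380000, 2.997861) = 5.408139
  w ← 1.240000 + (0.38/6)·(k1 + 2k2 + 2k3 + k4) = 2.986656
w(0.38) ≈ 2.9867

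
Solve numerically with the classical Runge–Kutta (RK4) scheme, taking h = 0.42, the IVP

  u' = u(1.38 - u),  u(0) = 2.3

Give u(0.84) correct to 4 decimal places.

1.5792

RK4: k1 = f(x_n, u_n); k2 = f(x_n + h/2, u_n + (h/2)·k1); k3 = f(x_n + h/2, u_n + (h/2)·k2); k4 = f(x_n + h, u_n + h·k3); u_{n+1} = u_n + (h/6)·(k1 + 2k2 + 2k3 + k4).
x=0.000000, u=2.300000:
  k1 = f(0.000000, 2.300000) = -2.116000
  k2 = f(0.210000, 1.855640) = -0.882617
  k3 = f(0.210000, 2.114651) = -1.553529
  k4 = f(0.420000, 1.647518) = -0.440740
  u ← 2.300000 + (0.42/6)·(k1 + 2k2 + 2k3 + k4) = 1.779968
x=0.420000, u=1.779968:
  k1 = f(0.420000, 1.779968) = -0.711930
  k2 = f(0.630000, 1.630463) = -0.408370
  k3 = f(0.630000, 1.694210) = -0.532338
  k4 = f(0.840000, 1.556386) = -0.274524
  u ← 1.779968 + (0.42/6)·(k1 + 2k2 + 2k3 + k4) = 1.579217
u(0.84) ≈ 1.5792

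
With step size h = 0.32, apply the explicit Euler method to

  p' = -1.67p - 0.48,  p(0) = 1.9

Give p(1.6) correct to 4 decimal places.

-0.2396

Euler: p_{n+1} = p_n + h·f(t_n, p_n).
t=0.000000, p=1.900000: f=-3.653000 → p ← 1.900000 + 0.32·(-3.653000) = 0.731040
t=0.320000, p=0.731040: f=-1.700837 → p ← 0.731040 + 0.32·(-1.700837) = 0.186772
t=0.640000, p=0.186772: f=-0.791910 → p ← 0.186772 + 0.32·(-0.791910) = -0.066639
t=0.960000, p=-0.066639: f=-0.368713 → p ← -0.066639 + 0.32·(-0.368713) = -0.184627
t=1.280000, p=-0.184627: f=-0.171673 → p ← -0.184627 + 0.32·(-0.171673) = -0.239562
p(1.6) ≈ -0.2396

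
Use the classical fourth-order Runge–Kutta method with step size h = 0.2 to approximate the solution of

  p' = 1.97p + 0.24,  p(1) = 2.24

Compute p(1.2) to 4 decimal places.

3.3803

RK4: k1 = f(x_n, p_n); k2 = f(x_n + h/2, p_n + (h/2)·k1); k3 = f(x_n + h/2, p_n + (h/2)·k2); k4 = f(x_n + h, p_n + h·k3); p_{n+1} = p_n + (h/6)·(k1 + 2k2 + 2k3 + k4).
x=1.000000, p=2.240000:
  k1 = f(1.000000, 2.240000) = 4.652800
  k2 = f(1.100000, 2.705280) = 5.569402
  k3 = f(1.100000, 2.796940) = 5.749972
  k4 = f(1.200000, 3.389994) = 6.918289
  p ← 2.240000 + (0.2/6)·(k1 + 2k2 + 2k3 + k4) = 3.380328
p(1.2) ≈ 3.3803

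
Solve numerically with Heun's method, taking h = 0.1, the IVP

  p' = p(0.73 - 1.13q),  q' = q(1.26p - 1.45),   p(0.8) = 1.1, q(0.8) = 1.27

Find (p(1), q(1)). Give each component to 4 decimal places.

0.9585, 1.2306

Heun on (p,q): k1 = f(s_n, state_n); k2 = f(s_n + h, state_n + h·k1); state_{n+1} = state_n + (h/2)·(k1 + k2).
0.800000: (1.100000, 1.270000)
  k1 = (-0.775610, -0.081280)
  predictor → (1.022439, 1.261872)
  k2 = (-0.711531, -0.204079)
  → (1.025643, 1.255732)
0.900000: (1.025643, 1.255732)
  k1 = (-0.706645, -0.198016)
  predictor → (0.954978, 1.235930)
  k2 = (-0.636590, -0.304938)
  → (0.958481, 1.230584)
(p(1), q(1)) ≈ (0.9585, 1.2306)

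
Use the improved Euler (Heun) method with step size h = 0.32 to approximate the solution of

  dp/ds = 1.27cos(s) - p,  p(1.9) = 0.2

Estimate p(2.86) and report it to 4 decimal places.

-0.5041

Heun: k1 = f(s_n, p_n); k2 = f(s_n + h, p_n + h·k1); p_{n+1} = p_n + (h/2)·(k1 + k2).
s=1.900000, p=0.200000:
  k1 = f(1.900000, 0.200000) = -0.610578
  k2 = f(2.220000, 0.004615) = -0.772397
  p ← 0.200000 + (0.32/2)·(-0.610578 + (-0.772397)) = -0.021276
s=2.220000, p=-0.021276:
  k1 = f(2.220000, -0.021276) = -0.746506
  k2 = f(2.540000, -0.260158) = -0.786875
  p ← -0.021276 + (0.32/2)·(-0.746506 + (-0.786875)) = -0.266617
s=2.540000, p=-0.266617:
  k1 = f(2.540000, -0.266617) = -0.780416
  k2 = f(2.860000, -0.516350) = -0.703630
  p ← -0.266617 + (0.32/2)·(-0.780416 + (-0.703630)) = -0.504064
p(2.86) ≈ -0.5041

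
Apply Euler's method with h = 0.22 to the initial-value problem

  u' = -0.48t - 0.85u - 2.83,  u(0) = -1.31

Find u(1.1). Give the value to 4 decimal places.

Euler: u_{n+1} = u_n + h·f(t_n, u_n).
t=0.000000, u=-1.310000: f=-1.716500 → u ← -1.310000 + 0.22·(-1.716500) = -1.687630
t=0.220000, u=-1.687630: f=-1.501115 → u ← -1.687630 + 0.22·(-1.501115) = -2.017875
t=0.440000, u=-2.017875: f=-1.326006 → u ← -2.017875 + 0.22·(-1.326006) = -2.309597
t=0.660000, u=-2.309597: f=-1.183643 → u ← -2.309597 + 0.22·(-1.183643) = -2.569998
t=0.880000, u=-2.569998: f=-1.067902 → u ← -2.569998 + 0.22·(-1.067902) = -2.804936
u(1.1) ≈ -2.8049

-2.8049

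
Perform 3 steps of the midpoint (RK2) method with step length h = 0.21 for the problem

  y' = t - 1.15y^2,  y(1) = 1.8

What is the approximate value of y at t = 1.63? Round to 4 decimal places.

Midpoint: k1 = f(t_n, y_n); k2 = f(t_n + h/2, y_n + (h/2)·k1); y_{n+1} = y_n + h·k2.
t=1.000000, y=1.800000:
  k1 = f(1.000000, 1.800000) = -2.726000
  k2 = f(1.105000, 1.513770) = -1.530225
  y ← 1.800000 + 0.21·(-1.530225) = 1.478653
t=1.210000, y=1.478653:
  k1 = f(1.210000, 1.478653) = -1.304376
  k2 = f(1.315000, 1.341693) = -0.755162
  y ← 1.478653 + 0.21·(-0.755162) = 1.320069
t=1.420000, y=1.320069:
  k1 = f(1.420000, 1.320069) = -0.583969
  k2 = f(1.525000, 1.258752) = -0.297125
  y ← 1.320069 + 0.21·(-0.297125) = 1.257672
y(1.63) ≈ 1.2577

1.2577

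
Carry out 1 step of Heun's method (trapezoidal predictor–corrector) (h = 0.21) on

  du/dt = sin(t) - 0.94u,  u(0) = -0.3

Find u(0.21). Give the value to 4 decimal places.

-0.2247

Heun: k1 = f(t_n, u_n); k2 = f(t_n + h, u_n + h·k1); u_{n+1} = u_n + (h/2)·(k1 + k2).
t=0.000000, u=-0.300000:
  k1 = f(0.000000, -0.300000) = 0.282000
  k2 = f(0.210000, -0.240780) = 0.434793
  u ← -0.300000 + (0.21/2)·(0.282000 + 0.434793) = -0.224737
u(0.21) ≈ -0.2247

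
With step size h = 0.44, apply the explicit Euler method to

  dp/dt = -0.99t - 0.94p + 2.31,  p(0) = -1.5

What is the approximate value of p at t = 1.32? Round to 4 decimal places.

1.1637

Euler: p_{n+1} = p_n + h·f(t_n, p_n).
t=0.000000, p=-1.500000: f=3.720000 → p ← -1.500000 + 0.44·3.720000 = 0.136800
t=0.440000, p=0.136800: f=1.745808 → p ← 0.136800 + 0.44·1.745808 = 0.904956
t=0.880000, p=0.904956: f=0.588142 → p ← 0.904956 + 0.44·0.588142 = 1.163738
p(1.32) ≈ 1.1637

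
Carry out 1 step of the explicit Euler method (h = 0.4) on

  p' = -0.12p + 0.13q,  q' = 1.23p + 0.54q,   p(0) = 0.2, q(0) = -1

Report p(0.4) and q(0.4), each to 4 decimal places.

Euler on (p,q): p_{n+1} = p_n + h·p', q_{n+1} = q_n + h·q'.
0.000000: (0.200000, -1.000000); f=(-0.154000, -0.294000) → (0.138400, -1.117600)
(p(0.4), q(0.4)) ≈ (0.1384, -1.1176)

0.1384, -1.1176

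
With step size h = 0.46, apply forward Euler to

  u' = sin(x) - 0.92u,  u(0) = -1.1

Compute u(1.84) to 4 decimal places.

Euler: u_{n+1} = u_n + h·f(x_n, u_n).
x=0.000000, u=-1.100000: f=1.012000 → u ← -1.100000 + 0.46·1.012000 = -0.634480
x=0.460000, u=-0.634480: f=1.027670 → u ← -0.634480 + 0.46·1.027670 = -0.161752
x=0.920000, u=-0.161752: f=0.944413 → u ← -0.161752 + 0.46·0.944413 = 0.272678
x=1.380000, u=0.272678: f=0.730990 → u ← 0.272678 + 0.46·0.730990 = 0.608933
u(1.84) ≈ 0.6089

0.6089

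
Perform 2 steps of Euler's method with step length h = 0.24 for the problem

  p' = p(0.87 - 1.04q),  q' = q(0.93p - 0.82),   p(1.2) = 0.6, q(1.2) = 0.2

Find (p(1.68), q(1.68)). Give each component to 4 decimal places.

Euler on (p,q): p_{n+1} = p_n + h·p', q_{n+1} = q_n + h·q'.
1.200000: (0.600000, 0.200000); f=(0.397200, -0.052400) → (0.695328, 0.187424)
1.440000: (0.695328, 0.187424); f=(0.469401, -0.032489) → (0.807984, 0.179627)
(p(1.68), q(1.68)) ≈ (0.8080, 0.1796)

0.8080, 0.1796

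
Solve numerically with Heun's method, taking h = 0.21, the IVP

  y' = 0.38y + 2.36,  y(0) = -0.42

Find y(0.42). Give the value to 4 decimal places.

0.5809

Heun: k1 = f(x_n, y_n); k2 = f(x_n + h, y_n + h·k1); y_{n+1} = y_n + (h/2)·(k1 + k2).
x=0.000000, y=-0.420000:
  k1 = f(0.000000, -0.420000) = 2.200400
  k2 = f(0.210000, 0.042084) = 2.375992
  y ← -0.420000 + (0.21/2)·(2.200400 + 2.375992) = 0.060521
x=0.210000, y=0.060521:
  k1 = f(0.210000, 0.060521) = 2.382998
  k2 = f(0.420000, 0.560951) = 2.573161
  y ← 0.060521 + (0.21/2)·(2.382998 + 2.573161) = 0.580918
y(0.42) ≈ 0.5809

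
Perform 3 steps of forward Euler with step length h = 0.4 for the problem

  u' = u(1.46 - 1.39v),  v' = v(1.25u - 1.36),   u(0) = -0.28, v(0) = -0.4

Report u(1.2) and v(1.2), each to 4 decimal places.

Euler on (u,v): u_{n+1} = u_n + h·u', v_{n+1} = v_n + h·v'.
0.000000: (-0.280000, -0.400000); f=(-0.564480, 0.684000) → (-0.505792, -0.126400)
0.400000: (-0.505792, -0.126400); f=(-0.827322, 0.251819) → (-0.836721, -0.025672)
0.800000: (-0.836721, -0.025672); f=(-1.251470, 0.061765) → (-1.337309, -0.000966)
(u(1.2), v(1.2)) ≈ (-1.3373, -0.0010)

-1.3373, -0.0010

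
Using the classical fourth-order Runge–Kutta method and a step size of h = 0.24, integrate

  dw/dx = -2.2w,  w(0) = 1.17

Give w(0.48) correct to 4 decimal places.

RK4: k1 = f(x_n, w_n); k2 = f(x_n + h/2, w_n + (h/2)·k1); k3 = f(x_n + h/2, w_n + (h/2)·k2); k4 = f(x_n + h, w_n + h·k3); w_{n+1} = w_n + (h/6)·(k1 + 2k2 + 2k3 + k4).
x=0.000000, w=1.170000:
  k1 = f(0.000000, 1.170000) = -2.574000
  k2 = f(0.120000, 0.861120) = -1.894464
  k3 = f(0.120000, 0.942664) = -2.073862
  k4 = f(0.240000, 0.672273) = -1.479001
  w ← 1.170000 + (0.24/6)·(k1 + 2k2 + 2k3 + k4) = 0.690414
x=0.240000, w=0.690414:
  k1 = f(0.240000, 0.690414) = -1.518911
  k2 = f(0.360000, 0.508145) = -1.117918
  k3 = f(0.360000, 0.556264) = -1.223780
  k4 = f(0.480000, 0.396707) = -0.872755
  w ← 0.690414 + (0.24/6)·(k1 + 2k2 + 2k3 + k4) = 0.407411
w(0.48) ≈ 0.4074

0.4074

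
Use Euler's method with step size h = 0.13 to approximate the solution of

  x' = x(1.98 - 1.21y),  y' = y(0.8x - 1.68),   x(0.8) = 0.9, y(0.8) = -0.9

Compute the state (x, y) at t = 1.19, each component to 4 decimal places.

2.3835, -0.6918

Euler on (x,y): x_{n+1} = x_n + h·x', y_{n+1} = y_n + h·y'.
0.800000: (0.900000, -0.900000); f=(2.762100, 0.864000) → (1.259073, -0.787680)
0.930000: (1.259073, -0.787680); f=(3.692978, 0.529905) → (1.739160, -0.718792)
1.060000: (1.739160, -0.718792); f=(4.956152, 0.207495) → (2.383460, -0.691818)
(x(1.19), y(1.19)) ≈ (2.3835, -0.6918)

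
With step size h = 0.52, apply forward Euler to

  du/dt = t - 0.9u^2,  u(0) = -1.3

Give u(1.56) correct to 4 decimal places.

Euler: u_{n+1} = u_n + h·f(t_n, u_n).
t=0.000000, u=-1.300000: f=-1.521000 → u ← -1.300000 + 0.52·(-1.521000) = -2.090920
t=0.520000, u=-2.090920: f=-3.414752 → u ← -2.090920 + 0.52·(-3.414752) = -3.866591
t=1.040000, u=-3.866591: f=-12.415473 → u ← -3.866591 + 0.52·(-12.415473) = -10.322637
u(1.56) ≈ -10.3226

-10.3226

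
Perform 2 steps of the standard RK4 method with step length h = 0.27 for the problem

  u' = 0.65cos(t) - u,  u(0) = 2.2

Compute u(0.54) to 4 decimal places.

1.5385

RK4: k1 = f(t_n, u_n); k2 = f(t_n + h/2, u_n + (h/2)·k1); k3 = f(t_n + h/2, u_n + (h/2)·k2); k4 = f(t_n + h, u_n + h·k3); u_{n+1} = u_n + (h/6)·(k1 + 2k2 + 2k3 + k4).
t=0.000000, u=2.200000:
  k1 = f(0.000000, 2.200000) = -1.550000
  k2 = f(0.135000, 1.990750) = -1.346664
  k3 = f(0.135000, 2.018200) = -1.374114
  k4 = f(0.270000, 1.828989) = -1.202538
  u ← 2.200000 + (0.27/6)·(k1 + 2k2 + 2k3 + k4) = 1.831266
t=0.270000, u=1.831266:
  k1 = f(0.270000, 1.831266) = -1.204815
  k2 = f(0.405000, 1.668616) = -1.071199
  k3 = f(0.405000, 1.686654) = -1.089237
  k4 = f(0.540000, 1.537172) = -0.979661
  u ← 1.831266 + (0.27/6)·(k1 + 2k2 + 2k3 + k4) = 1.538525
u(0.54) ≈ 1.5385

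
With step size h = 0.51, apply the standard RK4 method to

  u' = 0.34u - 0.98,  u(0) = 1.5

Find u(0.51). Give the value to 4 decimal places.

RK4: k1 = f(x_n, u_n); k2 = f(x_n + h/2, u_n + (h/2)·k1); k3 = f(x_n + h/2, u_n + (h/2)·k2); k4 = f(x_n + h, u_n + h·k3); u_{n+1} = u_n + (h/6)·(k1 + 2k2 + 2k3 + k4).
x=0.000000, u=1.500000:
  k1 = f(0.000000, 1.500000) = -0.470000
  k2 = f(0.255000, 1.380150) = -0.510749
  k3 = f(0.255000, 1.369759) = -0.514282
  k4 = f(0.510000, 1.237716) = -0.559176
  u ← 1.500000 + (0.51/6)·(k1 + 2k2 + 2k3 + k4) = 1.238265
u(0.51) ≈ 1.2383

1.2383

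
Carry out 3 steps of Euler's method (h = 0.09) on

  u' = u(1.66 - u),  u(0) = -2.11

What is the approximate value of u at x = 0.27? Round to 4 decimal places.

Euler: u_{n+1} = u_n + h·f(x_n, u_n).
x=0.000000, u=-2.110000: f=-7.954700 → u ← -2.110000 + 0.09·(-7.954700) = -2.825923
x=0.090000, u=-2.825923: f=-12.676873 → u ← -2.825923 + 0.09·(-12.676873) = -3.966842
x=0.180000, u=-3.966842: f=-22.320789 → u ← -3.966842 + 0.09·(-22.320789) = -5.975713
u(0.27) ≈ -5.9757

-5.9757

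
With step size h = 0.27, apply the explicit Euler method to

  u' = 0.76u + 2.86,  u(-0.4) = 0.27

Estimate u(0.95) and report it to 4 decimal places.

Euler: u_{n+1} = u_n + h·f(x_n, u_n).
x=-0.400000, u=0.270000: f=3.065200 → u ← 0.270000 + 0.27·3.065200 = 1.097604
x=-0.130000, u=1.097604: f=3.694179 → u ← 1.097604 + 0.27·3.694179 = 2.095032
x=0.140000, u=2.095032: f=4.452225 → u ← 2.095032 + 0.27·4.452225 = 3.297133
x=0.410000, u=3.297133: f=5.365821 → u ← 3.297133 + 0.27·5.365821 = 4.745905
x=0.680000, u=4.745905: f=6.466888 → u ← 4.745905 + 0.27·6.466888 = 6.491964
u(0.95) ≈ 6.4920

6.4920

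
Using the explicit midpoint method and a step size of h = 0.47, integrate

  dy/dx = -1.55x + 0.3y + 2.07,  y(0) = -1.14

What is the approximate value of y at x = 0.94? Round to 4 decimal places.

Midpoint: k1 = f(x_n, y_n); k2 = f(x_n + h/2, y_n + (h/2)·k1); y_{n+1} = y_n + h·k2.
x=0.000000, y=-1.140000:
  k1 = f(0.000000, -1.140000) = 1.728000
  k2 = f(0.235000, -0.733920) = 1.485574
  y ← -1.140000 + 0.47·1.485574 = -0.441780
x=0.470000, y=-0.441780:
  k1 = f(0.470000, -0.441780) = 1.208966
  k2 = f(0.705000, -0.157673) = 0.929948
  y ← -0.441780 + 0.47·0.929948 = -0.004705
y(0.94) ≈ -0.0047

-0.0047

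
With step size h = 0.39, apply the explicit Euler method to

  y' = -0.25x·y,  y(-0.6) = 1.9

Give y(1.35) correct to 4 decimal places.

1.7260

Euler: y_{n+1} = y_n + h·f(x_n, y_n).
x=-0.600000, y=1.900000: f=0.285000 → y ← 1.900000 + 0.39·0.285000 = 2.011150
x=-0.210000, y=2.011150: f=0.105585 → y ← 2.011150 + 0.39·0.105585 = 2.052328
x=0.180000, y=2.052328: f=-0.092355 → y ← 2.052328 + 0.39·(-0.092355) = 2.016310
x=0.570000, y=2.016310: f=-0.287324 → y ← 2.016310 + 0.39·(-0.287324) = 1.904254
x=0.960000, y=1.904254: f=-0.457021 → y ← 1.904254 + 0.39·(-0.457021) = 1.726015
y(1.35) ≈ 1.7260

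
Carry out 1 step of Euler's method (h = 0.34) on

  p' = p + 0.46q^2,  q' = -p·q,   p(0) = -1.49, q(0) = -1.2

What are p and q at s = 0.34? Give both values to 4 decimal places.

-1.7714, -1.8079

Euler on (p,q): p_{n+1} = p_n + h·p', q_{n+1} = q_n + h·q'.
0.000000: (-1.490000, -1.200000); f=(-0.827600, -1.788000) → (-1.771384, -1.807920)
(p(0.34), q(0.34)) ≈ (-1.7714, -1.8079)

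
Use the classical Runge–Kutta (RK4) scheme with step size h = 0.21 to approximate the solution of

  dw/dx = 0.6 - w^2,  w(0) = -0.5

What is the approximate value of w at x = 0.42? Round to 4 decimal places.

RK4: k1 = f(x_n, w_n); k2 = f(x_n + h/2, w_n + (h/2)·k1); k3 = f(x_n + h/2, w_n + (h/2)·k2); k4 = f(x_n + h, w_n + h·k3); w_{n+1} = w_n + (h/6)·(k1 + 2k2 + 2k3 + k4).
x=0.000000, w=-0.500000:
  k1 = f(0.000000, -0.500000) = 0.350000
  k2 = f(0.105000, -0.463250) = 0.385399
  k3 = f(0.105000, -0.459533) = 0.388829
  k4 = f(0.210000, -0.418346) = 0.424987
  w ← -0.500000 + (0.21/6)·(k1 + 2k2 + 2k3 + k4) = -0.418679
x=0.210000, w=-0.418679:
  k1 = f(0.210000, -0.418679) = 0.424708
  k2 = f(0.315000, -0.374085) = 0.460060
  k3 = f(0.315000, -0.370373) = 0.462824
  k4 = f(0.420000, -0.321486) = 0.496646
  w ← -0.418679 + (0.21/6)·(k1 + 2k2 + 2k3 + k4) = -0.321830
w(0.42) ≈ -0.3218

-0.3218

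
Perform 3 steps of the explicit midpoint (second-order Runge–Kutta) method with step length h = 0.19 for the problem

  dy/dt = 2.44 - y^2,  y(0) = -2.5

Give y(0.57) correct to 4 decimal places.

-32.7619

Midpoint: k1 = f(t_n, y_n); k2 = f(t_n + h/2, y_n + (h/2)·k1); y_{n+1} = y_n + h·k2.
t=0.000000, y=-2.500000:
  k1 = f(0.000000, -2.500000) = -3.810000
  k2 = f(0.095000, -2.861950) = -5.750758
  y ← -2.500000 + 0.19·(-5.750758) = -3.592644
t=0.190000, y=-3.592644:
  k1 = f(0.190000, -3.592644) = -10.467091
  k2 = f(0.285000, -4.587018) = -18.600731
  y ← -3.592644 + 0.19·(-18.600731) = -7.126783
t=0.380000, y=-7.126783:
  k1 = f(0.380000, -7.126783) = -48.351033
  k2 = f(0.475000, -11.720131) = -134.921468
  y ← -7.126783 + 0.19·(-134.921468) = -32.761862
y(0.57) ≈ -32.7619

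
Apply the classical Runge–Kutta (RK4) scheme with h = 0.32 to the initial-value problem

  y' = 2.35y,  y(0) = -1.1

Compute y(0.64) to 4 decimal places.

-4.9390

RK4: k1 = f(x_n, y_n); k2 = f(x_n + h/2, y_n + (h/2)·k1); k3 = f(x_n + h/2, y_n + (h/2)·k2); k4 = f(x_n + h, y_n + h·k3); y_{n+1} = y_n + (h/6)·(k1 + 2k2 + 2k3 + k4).
x=0.000000, y=-1.100000:
  k1 = f(0.000000, -1.100000) = -2.585000
  k2 = f(0.160000, -1.513600) = -3.556960
  k3 = f(0.160000, -1.669114) = -3.922417
  k4 = f(0.320000, -2.355173) = -5.534658
  y ← -1.100000 + (0.32/6)·(k1 + 2k2 + 2k3 + k4) = -2.330849
x=0.320000, y=-2.330849:
  k1 = f(0.320000, -2.330849) = -5.477494
  k2 = f(0.480000, -3.207248) = -7.537032
  k3 = f(0.480000, -3.536774) = -8.311418
  k4 = f(0.640000, -4.990502) = -11.727681
  y ← -2.330849 + (0.32/6)·(k1 + 2k2 + 2k3 + k4) = -4.938959
y(0.64) ≈ -4.9390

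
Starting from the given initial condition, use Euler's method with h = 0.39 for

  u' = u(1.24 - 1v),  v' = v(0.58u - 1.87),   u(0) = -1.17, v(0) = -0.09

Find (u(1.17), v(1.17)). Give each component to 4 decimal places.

-3.9115, 0.0000

Euler on (u,v): u_{n+1} = u_n + h·u', v_{n+1} = v_n + h·v'.
0.000000: (-1.170000, -0.090000); f=(-1.556100, 0.229374) → (-1.776879, -0.000544)
0.390000: (-1.776879, -0.000544); f=(-2.204297, 0.001578) → (-2.636555, 0.000071)
0.780000: (-2.636555, 0.000071); f=(-3.269140, -0.000243) → (-3.911519, -0.000023)
(u(1.17), v(1.17)) ≈ (-3.9115, 0.0000)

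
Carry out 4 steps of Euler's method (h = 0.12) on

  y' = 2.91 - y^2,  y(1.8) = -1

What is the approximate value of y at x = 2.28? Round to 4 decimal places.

Euler: y_{n+1} = y_n + h·f(x_n, y_n).
x=1.800000, y=-1.000000: f=1.910000 → y ← -1.000000 + 0.12·1.910000 = -0.770800
x=1.920000, y=-0.770800: f=2.315867 → y ← -0.770800 + 0.12·2.315867 = -0.492896
x=2.040000, y=-0.492896: f=2.667054 → y ← -0.492896 + 0.12·2.667054 = -0.172849
x=2.160000, y=-0.172849: f=2.880123 → y ← -0.172849 + 0.12·2.880123 = 0.172765
y(2.28) ≈ 0.1728

0.1728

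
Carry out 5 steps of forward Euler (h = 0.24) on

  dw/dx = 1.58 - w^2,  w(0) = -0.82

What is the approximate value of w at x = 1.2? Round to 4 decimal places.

Euler: w_{n+1} = w_n + h·f(x_n, w_n).
x=0.000000, w=-0.820000: f=0.907600 → w ← -0.820000 + 0.24·0.907600 = -0.602176
x=0.240000, w=-0.602176: f=1.217384 → w ← -0.602176 + 0.24·1.217384 = -0.310004
x=0.480000, w=-0.310004: f=1.483898 → w ← -0.310004 + 0.24·1.483898 = 0.046132
x=0.720000, w=0.046132: f=1.577872 → w ← 0.046132 + 0.24·1.577872 = 0.424821
x=0.960000, w=0.424821: f=1.399527 → w ← 0.424821 + 0.24·1.399527 = 0.760707
w(1.2) ≈ 0.7607

0.7607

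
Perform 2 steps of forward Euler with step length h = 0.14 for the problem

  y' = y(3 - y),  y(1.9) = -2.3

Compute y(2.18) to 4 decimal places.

-7.9368

Euler: y_{n+1} = y_n + h·f(t_n, y_n).
t=1.900000, y=-2.300000: f=-12.190000 → y ← -2.300000 + 0.14·(-12.190000) = -4.006600
t=2.040000, y=-4.006600: f=-28.072644 → y ← -4.006600 + 0.14·(-28.072644) = -7.936770
y(2.18) ≈ -7.9368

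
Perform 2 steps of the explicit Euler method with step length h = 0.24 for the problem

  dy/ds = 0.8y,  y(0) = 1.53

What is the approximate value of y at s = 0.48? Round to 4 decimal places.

2.1739

Euler: y_{n+1} = y_n + h·f(s_n, y_n).
s=0.000000, y=1.530000: f=1.224000 → y ← 1.530000 + 0.24·1.224000 = 1.823760
s=0.240000, y=1.823760: f=1.459008 → y ← 1.823760 + 0.24·1.459008 = 2.173922
y(0.48) ≈ 2.1739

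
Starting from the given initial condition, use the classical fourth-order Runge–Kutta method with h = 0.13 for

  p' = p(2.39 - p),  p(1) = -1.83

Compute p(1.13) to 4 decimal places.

RK4: k1 = f(t_n, p_n); k2 = f(t_n + h/2, p_n + (h/2)·k1); k3 = f(t_n + h/2, p_n + (h/2)·k2); k4 = f(t_n + h, p_n + h·k3); p_{n+1} = p_n + (h/6)·(k1 + 2k2 + 2k3 + k4).
t=1.000000, p=-1.830000:
  k1 = f(1.000000, -1.830000) = -7.722600
  k2 = f(1.065000, -2.331969) = -11.011485
  k3 = f(1.065000, -2.545747) = -12.565160
  k4 = f(1.130000, -3.463471) = -20.273325
  p ← -1.830000 + (0.13/6)·(k1 + 2k2 + 2k3 + k4) = -3.458233
p(1.13) ≈ -3.4582

-3.4582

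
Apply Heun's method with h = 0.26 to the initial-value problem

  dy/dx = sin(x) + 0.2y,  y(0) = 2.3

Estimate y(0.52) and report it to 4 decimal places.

2.6869

Heun: k1 = f(x_n, y_n); k2 = f(x_n + h, y_n + h·k1); y_{n+1} = y_n + (h/2)·(k1 + k2).
x=0.000000, y=2.300000:
  k1 = f(0.000000, 2.300000) = 0.460000
  k2 = f(0.260000, 2.419600) = 0.741001
  y ← 2.300000 + (0.26/2)·(0.460000 + 0.741001) = 2.456130
x=0.260000, y=2.456130:
  k1 = f(0.260000, 2.456130) = 0.748307
  k2 = f(0.520000, 2.650690) = 1.027018
  y ← 2.456130 + (0.26/2)·(0.748307 + 1.027018) = 2.686922
y(0.52) ≈ 2.6869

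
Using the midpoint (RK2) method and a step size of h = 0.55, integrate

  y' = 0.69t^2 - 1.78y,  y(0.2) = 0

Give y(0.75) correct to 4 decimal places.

0.0782

Midpoint: k1 = f(t_n, y_n); k2 = f(t_n + h/2, y_n + (h/2)·k1); y_{n+1} = y_n + h·k2.
t=0.200000, y=0.000000:
  k1 = f(0.200000, 0.000000) = 0.027600
  k2 = f(0.475000, 0.007590) = 0.142171
  y ← 0.000000 + 0.55·0.142171 = 0.078194
y(0.75) ≈ 0.0782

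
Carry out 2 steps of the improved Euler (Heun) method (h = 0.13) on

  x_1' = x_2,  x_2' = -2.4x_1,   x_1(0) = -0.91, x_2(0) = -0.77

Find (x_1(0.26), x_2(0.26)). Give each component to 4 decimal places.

-1.0327, -0.1515

Heun on (x_1,x_2): k1 = f(x_n, state_n); k2 = f(x_n + h, state_n + h·k1); state_{n+1} = state_n + (h/2)·(k1 + k2).
0.000000: (-0.910000, -0.770000)
  k1 = (-0.770000, 2.184000)
  predictor → (-1.010100, -0.486080)
  k2 = (-0.486080, 2.424240)
  → (-0.991645, -0.470464)
0.130000: (-0.991645, -0.470464)
  k1 = (-0.470464, 2.379948)
  predictor → (-1.052806, -0.161071)
  k2 = (-0.161071, 2.526733)
  → (-1.032695, -0.151530)
(x_1(0.26), x_2(0.26)) ≈ (-1.0327, -0.1515)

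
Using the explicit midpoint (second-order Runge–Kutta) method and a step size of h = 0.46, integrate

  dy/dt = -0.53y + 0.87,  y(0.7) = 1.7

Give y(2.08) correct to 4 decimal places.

Midpoint: k1 = f(t_n, y_n); k2 = f(t_n + h/2, y_n + (h/2)·k1); y_{n+1} = y_n + h·k2.
t=0.700000, y=1.700000:
  k1 = f(0.700000, 1.700000) = -0.031000
  k2 = f(0.930000, 1.692870) = -0.027221
  y ← 1.700000 + 0.46·(-0.027221) = 1.687478
t=1.160000, y=1.687478:
  k1 = f(1.160000, 1.687478) = -0.024363
  k2 = f(1.390000, 1.681875) = -0.021394
  y ← 1.687478 + 0.46·(-0.021394) = 1.677637
t=1.620000, y=1.677637:
  k1 = f(1.620000, 1.677637) = -0.019148
  k2 = f(1.850000, 1.673233) = -0.016814
  y ← 1.677637 + 0.46·(-0.016814) = 1.669903
y(2.08) ≈ 1.6699

1.6699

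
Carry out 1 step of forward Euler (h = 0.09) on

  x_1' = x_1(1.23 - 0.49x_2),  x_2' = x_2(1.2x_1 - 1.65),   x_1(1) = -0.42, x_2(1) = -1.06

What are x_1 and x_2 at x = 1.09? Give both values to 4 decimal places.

Euler on (x_1,x_2): x_1_{n+1} = x_1_n + h·x_1', x_2_{n+1} = x_2_n + h·x_2'.
1.000000: (-0.420000, -1.060000); f=(-0.734748, 2.283240) → (-0.486127, -0.854508)
(x_1(1.09), x_2(1.09)) ≈ (-0.4861, -0.8545)

-0.4861, -0.8545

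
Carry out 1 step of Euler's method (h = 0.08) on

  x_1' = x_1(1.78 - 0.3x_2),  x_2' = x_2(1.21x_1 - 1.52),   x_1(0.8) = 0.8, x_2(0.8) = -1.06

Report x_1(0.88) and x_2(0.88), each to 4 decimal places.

0.9343, -1.0132

Euler on (x_1,x_2): x_1_{n+1} = x_1_n + h·x_1', x_2_{n+1} = x_2_n + h·x_2'.
0.800000: (0.800000, -1.060000); f=(1.678400, 0.585120) → (0.934272, -1.013190)
(x_1(0.88), x_2(0.88)) ≈ (0.9343, -1.0132)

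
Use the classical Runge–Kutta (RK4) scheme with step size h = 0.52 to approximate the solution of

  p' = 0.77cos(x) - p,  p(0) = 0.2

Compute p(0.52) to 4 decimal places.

0.4152

RK4: k1 = f(x_n, p_n); k2 = f(x_n + h/2, p_n + (h/2)·k1); k3 = f(x_n + h/2, p_n + (h/2)·k2); k4 = f(x_n + h, p_n + h·k3); p_{n+1} = p_n + (h/6)·(k1 + 2k2 + 2k3 + k4).
x=0.000000, p=0.200000:
  k1 = f(0.000000, 0.200000) = 0.570000
  k2 = f(0.260000, 0.348200) = 0.395920
  k3 = f(0.260000, 0.302939) = 0.441181
  k4 = f(0.520000, 0.429414) = 0.238807
  p ← 0.200000 + (0.52/6)·(k1 + 2k2 + 2k3 + k4) = 0.415194
p(0.52) ≈ 0.4152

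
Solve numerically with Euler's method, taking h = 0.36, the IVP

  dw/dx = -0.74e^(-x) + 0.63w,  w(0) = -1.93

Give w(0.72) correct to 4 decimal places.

Euler: w_{n+1} = w_n + h·f(x_n, w_n).
x=0.000000, w=-1.930000: f=-1.955900 → w ← -1.930000 + 0.36·(-1.955900) = -2.634124
x=0.360000, w=-2.634124: f=-2.175779 → w ← -2.634124 + 0.36·(-2.175779) = -3.417404
w(0.72) ≈ -3.4174

-3.4174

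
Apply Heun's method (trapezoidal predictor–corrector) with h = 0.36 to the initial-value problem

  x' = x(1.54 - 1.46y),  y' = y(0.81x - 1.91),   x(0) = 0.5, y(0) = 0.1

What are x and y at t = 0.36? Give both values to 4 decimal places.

0.8246, 0.0622

Heun on (x,y): k1 = f(t_n, state_n); k2 = f(t_n + h, state_n + h·k1); state_{n+1} = state_n + (h/2)·(k1 + k2).
0.000000: (0.500000, 0.100000)
  k1 = (0.697000, -0.150500)
  predictor → (0.750920, 0.045820)
  k2 = (1.106182, -0.059646)
  → (0.824573, 0.062174)
(x(0.36), y(0.36)) ≈ (0.8246, 0.0622)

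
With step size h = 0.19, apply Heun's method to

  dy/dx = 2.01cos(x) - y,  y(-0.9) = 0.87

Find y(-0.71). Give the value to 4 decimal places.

Heun: k1 = f(x_n, y_n); k2 = f(x_n + h, y_n + h·k1); y_{n+1} = y_n + (h/2)·(k1 + k2).
x=-0.900000, y=0.870000:
  k1 = f(-0.900000, 0.870000) = 0.379436
  k2 = f(-0.710000, 0.942093) = 0.582215
  y ← 0.870000 + (0.19/2)·(0.379436 + 0.582215) = 0.961357
y(-0.71) ≈ 0.9614

0.9614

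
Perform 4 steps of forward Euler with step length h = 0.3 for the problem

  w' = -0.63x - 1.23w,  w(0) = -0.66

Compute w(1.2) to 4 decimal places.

-0.3689

Euler: w_{n+1} = w_n + h·f(x_n, w_n).
x=0.000000, w=-0.660000: f=0.811800 → w ← -0.660000 + 0.3·0.811800 = -0.416460
x=0.300000, w=-0.416460: f=0.323246 → w ← -0.416460 + 0.3·0.323246 = -0.319486
x=0.600000, w=-0.319486: f=0.014968 → w ← -0.319486 + 0.3·0.014968 = -0.314996
x=0.900000, w=-0.314996: f=-0.179555 → w ← -0.314996 + 0.3·(-0.179555) = -0.368862
w(1.2) ≈ -0.3689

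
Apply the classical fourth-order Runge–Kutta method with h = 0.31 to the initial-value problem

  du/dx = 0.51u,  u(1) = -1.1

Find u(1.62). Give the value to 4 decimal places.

RK4: k1 = f(x_n, u_n); k2 = f(x_n + h/2, u_n + (h/2)·k1); k3 = f(x_n + h/2, u_n + (h/2)·k2); k4 = f(x_n + h, u_n + h·k3); u_{n+1} = u_n + (h/6)·(k1 + 2k2 + 2k3 + k4).
x=1.000000, u=-1.100000:
  k1 = f(1.000000, -1.100000) = -0.561000
  k2 = f(1.155000, -1.186955) = -0.605347
  k3 = f(1.155000, -1.193829) = -0.608853
  k4 = f(1.310000, -1.288744) = -0.657260
  u ← -1.100000 + (0.31/6)·(k1 + 2k2 + 2k3 + k4) = -1.288411
x=1.310000, u=-1.288411:
  k1 = f(1.310000, -1.288411) = -0.657089
  k2 = f(1.465000, -1.390260) = -0.709032
  k3 = f(1.465000, -1.398311) = -0.713138
  k4 = f(1.620000, -1.509484) = -0.769837
  u ← -1.288411 + (0.31/6)·(k1 + 2k2 + 2k3 + k4) = -1.509093
u(1.62) ≈ -1.5091

-1.5091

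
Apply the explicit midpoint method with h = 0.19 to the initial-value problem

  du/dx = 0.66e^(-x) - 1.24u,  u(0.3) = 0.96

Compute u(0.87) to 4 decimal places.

Midpoint: k1 = f(x_n, u_n); k2 = f(x_n + h/2, u_n + (h/2)·k1); u_{n+1} = u_n + h·k2.
x=0.300000, u=0.960000:
  k1 = f(0.300000, 0.960000) = -0.701460
  k2 = f(0.395000, 0.893361) = -0.663139
  u ← 0.960000 + 0.19·(-0.663139) = 0.834004
x=0.490000, u=0.834004:
  k1 = f(0.490000, 0.834004) = -0.629831
  k2 = f(0.585000, 0.774170) = -0.592280
  u ← 0.834004 + 0.19·(-0.592280) = 0.721470
x=0.680000, u=0.721470:
  k1 = f(0.680000, 0.721470) = -0.560256
  k2 = f(0.775000, 0.668246) = -0.524560
  u ← 0.721470 + 0.19·(-0.524560) = 0.621804
u(0.87) ≈ 0.6218

0.6218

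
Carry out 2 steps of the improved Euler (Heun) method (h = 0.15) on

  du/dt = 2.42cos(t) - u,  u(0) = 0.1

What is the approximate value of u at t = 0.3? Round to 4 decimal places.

Heun: k1 = f(t_n, u_n); k2 = f(t_n + h, u_n + h·k1); u_{n+1} = u_n + (h/2)·(k1 + k2).
t=0.000000, u=0.100000:
  k1 = f(0.000000, 0.100000) = 2.320000
  k2 = f(0.150000, 0.448000) = 1.944826
  u ← 0.100000 + (0.15/2)·(2.320000 + 1.944826) = 0.419862
t=0.150000, u=0.419862:
  k1 = f(0.150000, 0.419862) = 1.972964
  k2 = f(0.300000, 0.715807) = 1.596108
  u ← 0.419862 + (0.15/2)·(1.972964 + 1.596108) = 0.687542
u(0.3) ≈ 0.6875

0.6875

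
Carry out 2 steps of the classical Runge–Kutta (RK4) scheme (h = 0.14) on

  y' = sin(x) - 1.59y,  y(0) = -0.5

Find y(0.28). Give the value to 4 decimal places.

RK4: k1 = f(x_n, y_n); k2 = f(x_n + h/2, y_n + (h/2)·k1); k3 = f(x_n + h/2, y_n + (h/2)·k2); k4 = f(x_n + h, y_n + h·k3); y_{n+1} = y_n + (h/6)·(k1 + 2k2 + 2k3 + k4).
x=0.000000, y=-0.500000:
  k1 = f(0.000000, -0.500000) = 0.795000
  k2 = f(0.070000, -0.444350) = 0.776459
  k3 = f(0.070000, -0.445648) = 0.778523
  k4 = f(0.140000, -0.391007) = 0.761244
  y ← -0.500000 + (0.14/6)·(k1 + 2k2 + 2k3 + k4) = -0.391122
x=0.140000, y=-0.391122:
  k1 = f(0.140000, -0.391122) = 0.761427
  k2 = f(0.210000, -0.337822) = 0.745597
  k3 = f(0.210000, -0.338930) = 0.747359
  k4 = f(0.280000, -0.286492) = 0.731877
  y ← -0.391122 + (0.14/6)·(k1 + 2k2 + 2k3 + k4) = -0.286607
y(0.28) ≈ -0.2866

-0.2866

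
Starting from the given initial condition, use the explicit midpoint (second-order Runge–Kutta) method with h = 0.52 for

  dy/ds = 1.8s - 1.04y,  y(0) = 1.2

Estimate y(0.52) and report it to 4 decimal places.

Midpoint: k1 = f(s_n, y_n); k2 = f(s_n + h/2, y_n + (h/2)·k1); y_{n+1} = y_n + h·k2.
s=0.000000, y=1.200000:
  k1 = f(0.000000, 1.200000) = -1.248000
  k2 = f(0.260000, 0.875520) = -0.442541
  y ← 1.200000 + 0.52·(-0.442541) = 0.969879
y(0.52) ≈ 0.9699

0.9699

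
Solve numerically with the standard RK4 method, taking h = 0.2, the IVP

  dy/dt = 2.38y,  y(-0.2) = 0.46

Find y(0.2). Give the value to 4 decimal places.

RK4: k1 = f(t_n, y_n); k2 = f(t_n + h/2, y_n + (h/2)·k1); k3 = f(t_n + h/2, y_n + (h/2)·k2); k4 = f(t_n + h, y_n + h·k3); y_{n+1} = y_n + (h/6)·(k1 + 2k2 + 2k3 + k4).
t=-0.200000, y=0.460000:
  k1 = f(-0.200000, 0.460000) = 1.094800
  k2 = f(-0.100000, 0.569480) = 1.355362
  k3 = f(-0.100000, 0.595536) = 1.417376
  k4 = f(0.000000, 0.743475) = 1.769471
  y ← 0.460000 + (0.2/6)·(k1 + 2k2 + 2k3 + k4) = 0.740325
t=0.000000, y=0.740325:
  k1 = f(0.000000, 0.740325) = 1.761973
  k2 = f(0.100000, 0.916522) = 2.181323
  k3 = f(0.100000, 0.958457) = 2.281128
  k4 = f(0.200000, 1.196551) = 2.847790
  y ← 0.740325 + (0.2/6)·(k1 + 2k2 + 2k3 + k4) = 1.191480
y(0.2) ≈ 1.1915

1.1915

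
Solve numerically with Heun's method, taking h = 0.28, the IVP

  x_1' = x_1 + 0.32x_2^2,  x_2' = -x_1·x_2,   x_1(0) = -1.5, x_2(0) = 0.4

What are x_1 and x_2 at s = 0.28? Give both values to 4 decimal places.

Heun on (x_1,x_2): k1 = f(s_n, state_n); k2 = f(s_n + h, state_n + h·k1); state_{n+1} = state_n + (h/2)·(k1 + k2).
0.000000: (-1.500000, 0.400000)
  k1 = (-1.448800, 0.600000)
  predictor → (-1.905664, 0.568000)
  k2 = (-1.802424, 1.082417)
  → (-1.955171, 0.635538)
(x_1(0.28), x_2(0.28)) ≈ (-1.9552, 0.6355)

-1.9552, 0.6355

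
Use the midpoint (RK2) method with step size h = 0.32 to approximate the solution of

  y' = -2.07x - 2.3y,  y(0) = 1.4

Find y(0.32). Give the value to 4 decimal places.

0.6428

Midpoint: k1 = f(x_n, y_n); k2 = f(x_n + h/2, y_n + (h/2)·k1); y_{n+1} = y_n + h·k2.
x=0.000000, y=1.400000:
  k1 = f(0.000000, 1.400000) = -3.220000
  k2 = f(0.160000, 0.884800) = -2.366240
  y ← 1.400000 + 0.32·(-2.366240) = 0.642803
y(0.32) ≈ 0.6428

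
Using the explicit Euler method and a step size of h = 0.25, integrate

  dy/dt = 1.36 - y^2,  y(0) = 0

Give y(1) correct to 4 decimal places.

Euler: y_{n+1} = y_n + h·f(t_n, y_n).
t=0.000000, y=0.000000: f=1.360000 → y ← 0.000000 + 0.25·1.360000 = 0.340000
t=0.250000, y=0.340000: f=1.244400 → y ← 0.340000 + 0.25·1.244400 = 0.651100
t=0.500000, y=0.651100: f=0.936069 → y ← 0.651100 + 0.25·0.936069 = 0.885117
t=0.750000, y=0.885117: f=0.576568 → y ← 0.885117 + 0.25·0.576568 = 1.029259
y(1) ≈ 1.0293

1.0293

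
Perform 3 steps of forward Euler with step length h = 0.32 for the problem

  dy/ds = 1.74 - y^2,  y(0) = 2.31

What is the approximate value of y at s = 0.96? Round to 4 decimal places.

1.3136

Euler: y_{n+1} = y_n + h·f(s_n, y_n).
s=0.000000, y=2.310000: f=-3.596100 → y ← 2.310000 + 0.32·(-3.596100) = 1.159248
s=0.320000, y=1.159248: f=0.396144 → y ← 1.159248 + 0.32·0.396144 = 1.286014
s=0.640000, y=1.286014: f=0.086168 → y ← 1.286014 + 0.32·0.086168 = 1.313588
y(0.96) ≈ 1.3136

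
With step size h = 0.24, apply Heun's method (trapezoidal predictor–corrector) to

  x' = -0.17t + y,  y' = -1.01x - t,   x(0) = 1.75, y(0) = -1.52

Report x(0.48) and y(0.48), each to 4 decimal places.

Heun on (x,y): k1 = f(t_n, state_n); k2 = f(t_n + h, state_n + h·k1); state_{n+1} = state_n + (h/2)·(k1 + k2).
0.000000: (1.750000, -1.520000)
  k1 = (-1.520000, -1.767500)
  predictor → (1.385200, -1.944200)
  k2 = (-1.985000, -1.639052)
  → (1.329400, -1.928786)
0.240000: (1.329400, -1.928786)
  k1 = (-1.969586, -1.582694)
  predictor → (0.856699, -2.308633)
  k2 = (-2.390233, -1.345266)
  → (0.806222, -2.280141)
(x(0.48), y(0.48)) ≈ (0.8062, -2.2801)

0.8062, -2.2801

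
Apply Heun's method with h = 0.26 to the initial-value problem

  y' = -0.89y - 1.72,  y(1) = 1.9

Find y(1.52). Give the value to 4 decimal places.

0.4920

Heun: k1 = f(t_n, y_n); k2 = f(t_n + h, y_n + h·k1); y_{n+1} = y_n + (h/2)·(k1 + k2).
t=1.000000, y=1.900000:
  k1 = f(1.000000, 1.900000) = -3.411000
  k2 = f(1.260000, 1.013140) = -2.621695
  y ← 1.900000 + (0.26/2)·(-3.411000 + (-2.621695)) = 1.115750
t=1.260000, y=1.115750:
  k1 = f(1.260000, 1.115750) = -2.713017
  k2 = f(1.520000, 0.410365) = -2.085225
  y ← 1.115750 + (0.26/2)·(-2.713017 + (-2.085225)) = 0.491978
y(1.52) ≈ 0.4920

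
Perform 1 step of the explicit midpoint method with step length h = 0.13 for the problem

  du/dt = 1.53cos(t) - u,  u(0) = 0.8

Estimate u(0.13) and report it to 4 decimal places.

Midpoint: k1 = f(t_n, u_n); k2 = f(t_n + h/2, u_n + (h/2)·k1); u_{n+1} = u_n + h·k2.
t=0.000000, u=0.800000:
  k1 = f(0.000000, 0.800000) = 0.730000
  k2 = f(0.065000, 0.847450) = 0.679319
  u ← 0.800000 + 0.13·0.679319 = 0.888311
u(0.13) ≈ 0.8883

0.8883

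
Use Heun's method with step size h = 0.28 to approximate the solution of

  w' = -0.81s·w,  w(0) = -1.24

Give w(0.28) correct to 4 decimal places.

-1.2006

Heun: k1 = f(s_n, w_n); k2 = f(s_n + h, w_n + h·k1); w_{n+1} = w_n + (h/2)·(k1 + k2).
s=0.000000, w=-1.240000:
  k1 = f(0.000000, -1.240000) = 0.000000
  k2 = f(0.280000, -1.240000) = 0.281232
  w ← -1.240000 + (0.28/2)·(0.000000 + 0.281232) = -1.200628
w(0.28) ≈ -1.2006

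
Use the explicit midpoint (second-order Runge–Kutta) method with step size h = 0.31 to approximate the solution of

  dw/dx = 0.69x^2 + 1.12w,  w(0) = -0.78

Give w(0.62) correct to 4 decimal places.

-1.4881

Midpoint: k1 = f(x_n, w_n); k2 = f(x_n + h/2, w_n + (h/2)·k1); w_{n+1} = w_n + h·k2.
x=0.000000, w=-0.780000:
  k1 = f(0.000000, -0.780000) = -0.873600
  k2 = f(0.155000, -0.915408) = -1.008680
  w ← -0.780000 + 0.31·(-1.008680) = -1.092691
x=0.310000, w=-1.092691:
  k1 = f(0.310000, -1.092691) = -1.157505
  k2 = f(0.465000, -1.272104) = -1.275561
  w ← -1.092691 + 0.31·(-1.275561) = -1.488115
w(0.62) ≈ -1.4881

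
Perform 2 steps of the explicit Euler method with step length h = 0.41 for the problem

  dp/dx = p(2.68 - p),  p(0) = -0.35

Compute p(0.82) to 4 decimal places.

Euler: p_{n+1} = p_n + h·f(x_n, p_n).
x=0.000000, p=-0.350000: f=-1.060500 → p ← -0.350000 + 0.41·(-1.060500) = -0.784805
x=0.410000, p=-0.784805: f=-2.719196 → p ← -0.784805 + 0.41·(-2.719196) = -1.899675
p(0.82) ≈ -1.8997

-1.8997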